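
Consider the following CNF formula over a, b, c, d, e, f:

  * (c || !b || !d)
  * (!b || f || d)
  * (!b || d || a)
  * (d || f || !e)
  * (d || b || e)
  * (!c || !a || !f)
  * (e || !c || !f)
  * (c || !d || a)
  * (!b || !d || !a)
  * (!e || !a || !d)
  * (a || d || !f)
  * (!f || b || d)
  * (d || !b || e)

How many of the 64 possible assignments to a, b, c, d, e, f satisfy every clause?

Case analysis on d and b:
  d=T, b=T: remaining (a,c,e,f) ∈ {(F,T,F,F); (F,T,T,F); (F,T,T,T)} — 3.
  d=T, b=F: 6 of the 16 assignments to (a,c,e,f) work.
  d=F, b=T: remaining (a,c,e,f) ∈ {(T,F,T,T)} — 1.
  d=F, b=F: a clause becomes empty — 0.
Total: 3 + 6 + 1 + 0 = 10.

10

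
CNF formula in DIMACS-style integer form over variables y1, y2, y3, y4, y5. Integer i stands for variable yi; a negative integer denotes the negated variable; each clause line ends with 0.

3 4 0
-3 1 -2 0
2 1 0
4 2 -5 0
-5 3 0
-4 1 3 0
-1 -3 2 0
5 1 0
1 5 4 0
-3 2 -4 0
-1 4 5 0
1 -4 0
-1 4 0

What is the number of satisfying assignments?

4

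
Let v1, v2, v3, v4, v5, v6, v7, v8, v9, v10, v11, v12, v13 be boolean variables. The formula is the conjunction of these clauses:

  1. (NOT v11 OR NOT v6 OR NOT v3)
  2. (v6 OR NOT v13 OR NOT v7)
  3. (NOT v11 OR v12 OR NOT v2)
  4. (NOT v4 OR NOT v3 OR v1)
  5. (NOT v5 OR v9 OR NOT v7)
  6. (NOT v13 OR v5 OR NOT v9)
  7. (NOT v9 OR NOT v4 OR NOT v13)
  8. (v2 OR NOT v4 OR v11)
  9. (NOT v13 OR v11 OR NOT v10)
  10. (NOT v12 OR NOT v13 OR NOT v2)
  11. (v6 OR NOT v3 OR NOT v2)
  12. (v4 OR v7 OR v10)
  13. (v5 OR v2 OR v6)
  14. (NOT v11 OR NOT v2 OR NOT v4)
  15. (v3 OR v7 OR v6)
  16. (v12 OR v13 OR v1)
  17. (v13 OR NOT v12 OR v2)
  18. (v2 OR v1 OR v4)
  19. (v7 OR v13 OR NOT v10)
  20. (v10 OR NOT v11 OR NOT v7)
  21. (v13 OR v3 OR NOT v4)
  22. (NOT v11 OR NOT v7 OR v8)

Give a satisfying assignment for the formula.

v1=True  v2=False  v3=False  v4=False  v5=False  v6=True  v7=True  v8=True  v9=False  v10=False  v11=False  v12=True  v13=True

Pure literal: v1 appears only positively; assign v1 = True.
Pure literal: v8 appears only positively; assign v8 = True.
Try v2 = False.
For the remaining variables, v3 = False, v4 = False, v5 = False, v6 = True, v7 = True, v9 = False, v10 = False, v11 = False, v12 = True, v13 = True works.
Check each clause:
  1. (NOT v6 OR NOT v11 OR NOT v3) — NOT v3 is true.
  2. (NOT v13 OR NOT v7 OR v6) — v6 is true.
  3. (NOT v11 OR NOT v2 OR v12) — v12 is true.
  4. (v1 OR NOT v3 OR NOT v4) — v1 is true.
  5. (v9 OR NOT v5 OR NOT v7) — NOT v5 is true.
  6. (NOT v13 OR v5 OR NOT v9) — NOT v9 is true.
  7. (NOT v9 OR NOT v4 OR NOT v13) — NOT v4 is true.
  8. (v2 OR v11 OR NOT v4) — NOT v4 is true.
  9. (NOT v10 OR v11 OR NOT v13) — NOT v10 is true.
  10. (NOT v12 OR NOT v13 OR NOT v2) — NOT v2 is true.
  11. (NOT v3 OR NOT v2 OR v6) — NOT v3 is true.
  12. (v4 OR v7 OR v10) — v7 is true.
  13. (v2 OR v5 OR v6) — v6 is true.
  14. (NOT v11 OR NOT v4 OR NOT v2) — NOT v4 is true.
  15. (v3 OR v6 OR v7) — v6 is true.
  16. (v13 OR v12 OR v1) — v1 is true.
  17. (NOT v12 OR v2 OR v13) — v13 is true.
  18. (v4 OR v1 OR v2) — v1 is true.
  19. (NOT v10 OR v13 OR v7) — v13 is true.
  20. (v10 OR NOT v7 OR NOT v11) — NOT v11 is true.
  21. (v13 OR v3 OR NOT v4) — NOT v4 is true.
  22. (NOT v11 OR NOT v7 OR v8) — v8 is true.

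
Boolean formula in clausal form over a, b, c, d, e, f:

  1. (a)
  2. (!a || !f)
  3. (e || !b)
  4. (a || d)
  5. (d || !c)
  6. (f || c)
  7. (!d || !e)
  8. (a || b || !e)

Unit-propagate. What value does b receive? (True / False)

False

(a) is a unit clause: a = True.
From (!f || !a) and a = True: f = False.
From (c || f) and f = False: c = True.
(d || !c) with c = True leaves only d, so d = True.
From (!d || !e) and d = True: e = False.
(!b || e): since e = False, the clause reduces to (!b). b = False.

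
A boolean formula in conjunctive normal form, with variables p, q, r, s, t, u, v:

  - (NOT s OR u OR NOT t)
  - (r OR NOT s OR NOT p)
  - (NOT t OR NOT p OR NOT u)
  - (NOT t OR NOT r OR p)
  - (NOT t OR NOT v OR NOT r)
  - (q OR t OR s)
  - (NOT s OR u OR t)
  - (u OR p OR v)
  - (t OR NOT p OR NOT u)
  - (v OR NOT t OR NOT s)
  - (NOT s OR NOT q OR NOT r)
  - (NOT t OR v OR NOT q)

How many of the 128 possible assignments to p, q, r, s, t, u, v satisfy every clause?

Split on t, then s.
  t=T, s=T: remaining (p,q,r,u,v) ∈ {(F,F,F,T,T); (F,T,F,T,T)} — 2.
  t=T, s=F: 9 of the 32 assignments to (p,q,r,u,v) work.
  t=F, s=T: v free; 3 ways for (p,q,r,u) × 2^1 = 6.
  t=F, s=F: r free; 5 ways for (p,q,u,v) × 2^1 = 10.
Total: 2 + 9 + 6 + 10 = 27.

27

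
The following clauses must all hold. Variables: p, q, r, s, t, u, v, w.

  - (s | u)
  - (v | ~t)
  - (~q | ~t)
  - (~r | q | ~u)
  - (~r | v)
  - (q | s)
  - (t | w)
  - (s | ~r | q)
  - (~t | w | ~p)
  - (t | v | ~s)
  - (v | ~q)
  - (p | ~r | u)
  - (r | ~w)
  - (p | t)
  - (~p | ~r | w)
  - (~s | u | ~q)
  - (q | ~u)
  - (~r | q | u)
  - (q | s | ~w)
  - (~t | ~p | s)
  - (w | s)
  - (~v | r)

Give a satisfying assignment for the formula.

p=1, q=1, r=1, s=0, t=0, u=1, v=1, w=1

Set p = True and propagate.
Branch on q: take q = True.
  then t is forced to False.
  then w is forced to True.
  then v is forced to True.
  then r is forced to True.
The remaining clauses are satisfied by s = False, u = True.
Check each clause:
  1. (u | s) — u is true.
  2. (v | ~t) — ~t is true.
  3. (~q | ~t) — ~t is true.
  4. (~u | ~r | q) — q is true.
  5. (~r | v) — v is true.
  6. (s | q) — q is true.
  7. (t | w) — w is true.
  8. (s | ~r | q) — q is true.
  9. (~p | w | ~t) — w is true.
  10. (~s | t | v) — ~s is true.
  11. (v | ~q) — v is true.
  12. (~r | u | p) — p is true.
  13. (r | ~w) — r is true.
  14. (p | t) — p is true.
  15. (w | ~r | ~p) — w is true.
  16. (~s | ~q | u) — ~s is true.
  17. (q | ~u) — q is true.
  18. (u | ~r | q) — q is true.
  19. (~w | q | s) — q is true.
  20. (~p | ~t | s) — ~t is true.
  21. (w | s) — w is true.
  22. (r | ~v) — r is true.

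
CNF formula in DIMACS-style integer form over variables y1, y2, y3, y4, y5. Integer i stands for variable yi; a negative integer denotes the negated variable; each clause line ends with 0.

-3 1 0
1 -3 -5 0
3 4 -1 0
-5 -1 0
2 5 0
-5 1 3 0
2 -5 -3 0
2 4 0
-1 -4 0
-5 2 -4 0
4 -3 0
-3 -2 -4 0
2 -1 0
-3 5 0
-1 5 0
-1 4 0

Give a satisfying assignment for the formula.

y1=False, y2=True, y3=False, y4=True, y5=False

Branch on y1: take y1 = False.
  then y3 is forced to False.
  then y5 is forced to False.
  then y2 is forced to True.
y4 is now unconstrained; take y4 = True.
Every clause has at least one true literal under this assignment.
Check each clause:
  1. {¬y3, y1} — ¬y3 is true.
  2. {¬y5, ¬y3, y1} — ¬y5 is true.
  3. {y4, ¬y1, y3} — y4 is true.
  4. {¬y1, ¬y5} — ¬y5 is true.
  5. {y5, y2} — y2 is true.
  6. {y1, ¬y5, y3} — ¬y5 is true.
  7. {¬y5, y2, ¬y3} — y2 is true.
  8. {y2, y4} — y2 is true.
  9. {¬y4, ¬y1} — ¬y1 is true.
  10. {¬y5, ¬y4, y2} — y2 is true.
  11. {y4, ¬y3} — y4 is true.
  12. {¬y2, ¬y3, ¬y4} — ¬y3 is true.
  13. {y2, ¬y1} — y2 is true.
  14. {¬y3, y5} — ¬y3 is true.
  15. {y5, ¬y1} — ¬y1 is true.
  16. {y4, ¬y1} — y4 is true.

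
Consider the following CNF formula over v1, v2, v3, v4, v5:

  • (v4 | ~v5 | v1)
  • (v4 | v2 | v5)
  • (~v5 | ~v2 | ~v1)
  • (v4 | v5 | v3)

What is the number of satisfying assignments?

Case analysis on v5 and v4:
  v5=T, v4=T: v3 free; 3 ways for (v1,v2) × 2^1 = 6.
  v5=T, v4=F: remaining (v1,v2,v3) ∈ {(T,F,F); (T,F,T)} — 2.
  v5=F, v4=T: v1, v2, v3 free → 2^3 = 8.
  v5=F, v4=F: remaining (v1,v2,v3) ∈ {(F,T,T); (T,T,T)} — 2.
Total: 6 + 2 + 8 + 2 = 18.

18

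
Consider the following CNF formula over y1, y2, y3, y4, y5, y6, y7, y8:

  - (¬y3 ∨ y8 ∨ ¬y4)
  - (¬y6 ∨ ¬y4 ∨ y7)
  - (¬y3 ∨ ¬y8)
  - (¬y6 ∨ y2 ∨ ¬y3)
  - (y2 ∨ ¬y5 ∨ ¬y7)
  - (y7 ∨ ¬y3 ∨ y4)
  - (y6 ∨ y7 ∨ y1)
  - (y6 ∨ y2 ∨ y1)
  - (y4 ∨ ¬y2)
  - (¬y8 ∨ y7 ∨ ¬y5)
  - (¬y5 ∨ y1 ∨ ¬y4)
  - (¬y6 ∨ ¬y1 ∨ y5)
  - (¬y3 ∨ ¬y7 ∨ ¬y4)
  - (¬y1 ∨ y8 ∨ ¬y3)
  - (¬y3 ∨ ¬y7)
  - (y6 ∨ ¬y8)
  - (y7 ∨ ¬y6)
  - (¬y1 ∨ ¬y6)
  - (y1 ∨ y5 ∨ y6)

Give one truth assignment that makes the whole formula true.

Pure literal: y3 appears only negated; assign y3 = False.
Try y1 = True.
  then y6 is forced to False.
  then y8 is forced to False.
Set y2 = True and propagate.
  then y4 is forced to True.
y5, y7 are now unconstrained; take y5 = True, y7 = False.
Every clause has at least one true literal under this assignment.
Check each clause:
  1. (¬y3 ∨ y8 ∨ ¬y4) — ¬y3 is true.
  2. (y7 ∨ ¬y6 ∨ ¬y4) — ¬y6 is true.
  3. (¬y3 ∨ ¬y8) — ¬y8 is true.
  4. (¬y3 ∨ y2 ∨ ¬y6) — y2 is true.
  5. (¬y7 ∨ y2 ∨ ¬y5) — ¬y7 is true.
  6. (y4 ∨ y7 ∨ ¬y3) — y4 is true.
  7. (y6 ∨ y1 ∨ y7) — y1 is true.
  8. (y2 ∨ y1 ∨ y6) — y1 is true.
  9. (y4 ∨ ¬y2) — y4 is true.
  10. (¬y5 ∨ ¬y8 ∨ y7) — ¬y8 is true.
  11. (¬y4 ∨ y1 ∨ ¬y5) — y1 is true.
  12. (¬y1 ∨ ¬y6 ∨ y5) — ¬y6 is true.
  13. (¬y4 ∨ ¬y7 ∨ ¬y3) — ¬y7 is true.
  14. (y8 ∨ ¬y3 ∨ ¬y1) — ¬y3 is true.
  15. (¬y7 ∨ ¬y3) — ¬y7 is true.
  16. (¬y8 ∨ y6) — ¬y8 is true.
  17. (¬y6 ∨ y7) — ¬y6 is true.
  18. (¬y6 ∨ ¬y1) — ¬y6 is true.
  19. (y5 ∨ y6 ∨ y1) — y1 is true.

y1=1, y2=1, y3=0, y4=1, y5=1, y6=0, y7=0, y8=0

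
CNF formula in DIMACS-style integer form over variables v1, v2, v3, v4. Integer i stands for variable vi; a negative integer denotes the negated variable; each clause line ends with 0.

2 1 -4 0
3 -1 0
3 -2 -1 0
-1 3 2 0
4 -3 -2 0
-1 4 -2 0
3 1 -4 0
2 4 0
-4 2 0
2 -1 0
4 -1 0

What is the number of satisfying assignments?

3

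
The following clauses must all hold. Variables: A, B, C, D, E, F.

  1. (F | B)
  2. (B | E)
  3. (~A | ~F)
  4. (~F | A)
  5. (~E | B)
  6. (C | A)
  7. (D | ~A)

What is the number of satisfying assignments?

8

Satisfying assignments:
  A=F B=T C=T D=F E=F F=F
  A=F B=T C=T D=F E=T F=F
  A=F B=T C=T D=T E=F F=F
  A=F B=T C=T D=T E=T F=F
  A=T B=T C=F D=T E=F F=F
  A=T B=T C=F D=T E=T F=F
  A=T B=T C=T D=T E=F F=F
  A=T B=T C=T D=T E=T F=F
Count: 8.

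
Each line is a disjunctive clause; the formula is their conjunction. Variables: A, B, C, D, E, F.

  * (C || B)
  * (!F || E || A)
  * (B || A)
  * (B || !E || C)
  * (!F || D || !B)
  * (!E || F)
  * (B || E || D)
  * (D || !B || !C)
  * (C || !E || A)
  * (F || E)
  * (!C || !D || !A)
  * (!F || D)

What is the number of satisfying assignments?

Satisfying assignments:
  A=0 B=1 C=1 D=1 E=1 F=1
  A=1 B=1 C=0 D=1 E=0 F=1
  A=1 B=1 C=0 D=1 E=1 F=1
That's 3 in total.

3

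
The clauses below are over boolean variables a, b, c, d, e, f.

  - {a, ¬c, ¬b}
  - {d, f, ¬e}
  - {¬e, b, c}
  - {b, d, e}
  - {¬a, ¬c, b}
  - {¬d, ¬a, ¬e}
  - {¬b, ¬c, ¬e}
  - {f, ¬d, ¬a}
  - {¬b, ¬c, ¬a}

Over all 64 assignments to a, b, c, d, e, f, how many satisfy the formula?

Case analysis on b and a:
  b=T, a=T: remaining (c,d,e,f) ∈ {(F,F,F,F); (F,F,F,T); (F,F,T,T); (F,T,F,T)} — 4.
  b=T, a=F: 7 of the 16 assignments to (c,d,e,f) work.
  b=F, a=T: remaining (c,d,e,f) ∈ {(F,T,F,T)} — 1.
  b=F, a=F: 7 of the 16 assignments to (c,d,e,f) work.
Total: 4 + 7 + 1 + 7 = 19.

19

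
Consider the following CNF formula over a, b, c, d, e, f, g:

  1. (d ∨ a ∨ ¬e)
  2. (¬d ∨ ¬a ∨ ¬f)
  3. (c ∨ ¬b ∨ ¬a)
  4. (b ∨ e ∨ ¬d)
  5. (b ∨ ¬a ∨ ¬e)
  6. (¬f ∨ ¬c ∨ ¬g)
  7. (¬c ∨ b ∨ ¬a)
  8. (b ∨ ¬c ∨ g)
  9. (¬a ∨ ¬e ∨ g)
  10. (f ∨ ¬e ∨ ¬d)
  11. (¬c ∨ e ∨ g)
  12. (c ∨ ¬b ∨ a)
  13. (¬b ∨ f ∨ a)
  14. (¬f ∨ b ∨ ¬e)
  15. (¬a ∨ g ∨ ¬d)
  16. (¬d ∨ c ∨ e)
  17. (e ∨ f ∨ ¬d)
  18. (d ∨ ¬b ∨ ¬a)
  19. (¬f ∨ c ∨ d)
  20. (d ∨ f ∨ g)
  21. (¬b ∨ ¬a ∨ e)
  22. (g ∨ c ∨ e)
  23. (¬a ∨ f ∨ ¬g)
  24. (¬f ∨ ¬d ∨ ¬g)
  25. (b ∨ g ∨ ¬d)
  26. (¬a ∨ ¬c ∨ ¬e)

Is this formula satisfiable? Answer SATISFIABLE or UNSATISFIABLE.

SATISFIABLE

Try a = False.
Branch on b: take b = True.
  then c is forced to True.
  then f is forced to True.
  then g is forced to False.
  then e is forced to True.
  then d is forced to True.
Every clause has at least one true literal under this assignment.
So a=False, b=True, c=True, d=True, e=True, f=True, g=False is a satisfying assignment.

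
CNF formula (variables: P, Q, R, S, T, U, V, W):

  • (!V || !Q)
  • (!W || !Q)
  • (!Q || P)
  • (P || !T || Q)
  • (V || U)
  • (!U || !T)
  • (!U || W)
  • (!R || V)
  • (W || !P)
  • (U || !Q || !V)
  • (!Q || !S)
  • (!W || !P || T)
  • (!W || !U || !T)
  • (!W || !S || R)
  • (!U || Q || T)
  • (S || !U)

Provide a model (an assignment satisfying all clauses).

P=0, Q=0, R=1, S=1, T=0, U=0, V=1, W=1

Set P = False and propagate.
  then Q is forced to False.
  then T is forced to False.
  then U is forced to False.
  then V is forced to True.
Branch on R: take R = True.
S, W are now unconstrained; take S = True, W = True.
Every clause has at least one true literal under this assignment.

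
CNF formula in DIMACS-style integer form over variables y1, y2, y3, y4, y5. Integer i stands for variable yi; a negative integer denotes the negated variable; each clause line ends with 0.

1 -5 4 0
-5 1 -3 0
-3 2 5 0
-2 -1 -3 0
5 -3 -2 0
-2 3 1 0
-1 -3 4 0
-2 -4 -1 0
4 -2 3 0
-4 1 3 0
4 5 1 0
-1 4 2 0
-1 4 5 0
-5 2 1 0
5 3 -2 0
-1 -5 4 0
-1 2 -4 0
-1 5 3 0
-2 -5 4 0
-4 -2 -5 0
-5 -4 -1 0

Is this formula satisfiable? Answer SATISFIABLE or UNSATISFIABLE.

UNSATISFIABLE

y1 = True:
  y2 = True:
    propagation gives y3=False, y4=False; an empty clause results — contradiction.
  y2 = False:
    propagation gives y4=True; an empty clause results — contradiction.
y1 = False:
  y5 = True:
    propagation gives y4=True, y3=False; an empty clause results — contradiction.
  y5 = False:
    propagation gives y4=True, y3=True, y2=True; an empty clause results — contradiction.
Every branch closes, so no satisfying assignment exists.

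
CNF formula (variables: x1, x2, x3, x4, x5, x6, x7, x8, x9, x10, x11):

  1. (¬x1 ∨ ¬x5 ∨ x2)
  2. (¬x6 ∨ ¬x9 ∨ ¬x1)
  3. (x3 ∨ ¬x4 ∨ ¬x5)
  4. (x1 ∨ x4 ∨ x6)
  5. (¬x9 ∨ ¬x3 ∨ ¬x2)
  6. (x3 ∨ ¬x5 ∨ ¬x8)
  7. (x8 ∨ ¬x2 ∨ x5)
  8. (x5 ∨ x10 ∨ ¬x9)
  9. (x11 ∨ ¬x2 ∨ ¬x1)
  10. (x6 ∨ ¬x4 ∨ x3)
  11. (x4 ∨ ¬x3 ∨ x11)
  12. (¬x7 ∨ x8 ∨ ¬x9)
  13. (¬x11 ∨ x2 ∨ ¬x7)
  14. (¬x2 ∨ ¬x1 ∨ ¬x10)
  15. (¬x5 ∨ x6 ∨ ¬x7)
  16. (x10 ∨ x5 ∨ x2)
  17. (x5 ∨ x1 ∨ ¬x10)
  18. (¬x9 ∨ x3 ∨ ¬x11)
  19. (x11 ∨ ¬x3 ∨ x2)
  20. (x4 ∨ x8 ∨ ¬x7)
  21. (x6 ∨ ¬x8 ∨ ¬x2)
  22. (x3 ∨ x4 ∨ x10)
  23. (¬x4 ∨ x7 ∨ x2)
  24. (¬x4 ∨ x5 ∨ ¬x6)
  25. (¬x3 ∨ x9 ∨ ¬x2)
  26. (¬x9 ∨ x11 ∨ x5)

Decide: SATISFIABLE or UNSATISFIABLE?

SATISFIABLE

Try x1 = False.
Branch on x2: take x2 = False.
The remaining clauses are satisfied by x3 = True, x4 = False, x5 = True, x6 = True, x7 = False, x8 = True, x9 = False, x10 = False, x11 = True.
Every clause has at least one true literal under this assignment.
So x1 = False  x2 = False  x3 = True  x4 = False  x5 = True  x6 = True  x7 = False  x8 = True  x9 = False  x10 = False  x11 = True is a satisfying assignment.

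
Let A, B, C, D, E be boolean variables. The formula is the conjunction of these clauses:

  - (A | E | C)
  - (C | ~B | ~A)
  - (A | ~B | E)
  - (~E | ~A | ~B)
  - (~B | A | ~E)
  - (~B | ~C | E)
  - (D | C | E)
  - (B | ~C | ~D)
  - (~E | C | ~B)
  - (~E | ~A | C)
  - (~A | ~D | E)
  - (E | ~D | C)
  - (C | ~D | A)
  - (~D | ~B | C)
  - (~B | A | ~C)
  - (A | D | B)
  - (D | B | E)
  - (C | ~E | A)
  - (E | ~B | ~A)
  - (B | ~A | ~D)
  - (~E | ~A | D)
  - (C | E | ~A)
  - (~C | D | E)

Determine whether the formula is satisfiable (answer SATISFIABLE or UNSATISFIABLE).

UNSATISFIABLE

E = True:
  A = True:
    propagation gives B=False, C=True, D=False; an empty clause results — contradiction.
  A = False:
    propagation gives B=False, D=True, C=False; an empty clause results — contradiction.
E = False:
  C = True:
    propagation gives B=False, D=False; an empty clause results — contradiction.
  C = False:
    propagation gives A=True; an empty clause results — contradiction.
Every branch closes, so no satisfying assignment exists.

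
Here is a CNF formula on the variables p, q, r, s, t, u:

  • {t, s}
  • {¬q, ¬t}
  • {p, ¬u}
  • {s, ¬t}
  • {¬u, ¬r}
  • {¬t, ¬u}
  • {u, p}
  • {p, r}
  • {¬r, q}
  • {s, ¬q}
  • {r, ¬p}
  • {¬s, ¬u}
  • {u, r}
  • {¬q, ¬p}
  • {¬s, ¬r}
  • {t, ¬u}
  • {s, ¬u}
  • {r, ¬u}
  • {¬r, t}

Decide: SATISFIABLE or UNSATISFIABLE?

UNSATISFIABLE

u = True:
  propagation gives p=True, r=False; an empty clause results — contradiction.
u = False:
  propagation gives p=True, r=True, q=True; an empty clause results — contradiction.
Every branch closes, so no satisfying assignment exists.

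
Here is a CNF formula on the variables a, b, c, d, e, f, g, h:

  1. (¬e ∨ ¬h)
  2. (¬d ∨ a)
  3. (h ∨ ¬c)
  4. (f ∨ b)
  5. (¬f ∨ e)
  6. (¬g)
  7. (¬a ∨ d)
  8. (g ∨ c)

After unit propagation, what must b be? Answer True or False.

True

(¬g) stands alone — g = False.
In (g ∨ c), g is now false; c must hold, so c = True.
(h ∨ ¬c): since c = True, the clause reduces to (h). h = True.
(¬e ∨ ¬h) with h = True leaves only ¬e, so e = False.
(e ∨ ¬f) with e = False leaves only ¬f, so f = False.
(b ∨ f) with f = False leaves only b, so b = True.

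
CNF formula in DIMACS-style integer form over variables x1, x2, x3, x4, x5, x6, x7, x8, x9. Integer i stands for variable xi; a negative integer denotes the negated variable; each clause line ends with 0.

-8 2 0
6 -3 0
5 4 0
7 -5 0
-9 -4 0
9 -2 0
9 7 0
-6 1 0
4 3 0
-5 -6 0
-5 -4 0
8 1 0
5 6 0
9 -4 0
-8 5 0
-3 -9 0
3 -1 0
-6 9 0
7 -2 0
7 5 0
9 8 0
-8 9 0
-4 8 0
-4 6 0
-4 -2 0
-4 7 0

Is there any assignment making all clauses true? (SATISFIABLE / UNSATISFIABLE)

x4 = True:
  propagation gives x9=False; an empty clause results — contradiction.
x4 = False:
  propagation gives x5=True, x7=True, x3=True, x6=True; an empty clause results — contradiction.
Every branch closes, so no satisfying assignment exists.

UNSATISFIABLE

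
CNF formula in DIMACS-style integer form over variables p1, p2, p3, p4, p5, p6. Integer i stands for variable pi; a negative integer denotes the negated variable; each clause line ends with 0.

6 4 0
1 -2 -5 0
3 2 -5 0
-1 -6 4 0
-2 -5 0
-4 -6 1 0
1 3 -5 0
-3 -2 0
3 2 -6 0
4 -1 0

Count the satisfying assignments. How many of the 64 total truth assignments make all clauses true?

14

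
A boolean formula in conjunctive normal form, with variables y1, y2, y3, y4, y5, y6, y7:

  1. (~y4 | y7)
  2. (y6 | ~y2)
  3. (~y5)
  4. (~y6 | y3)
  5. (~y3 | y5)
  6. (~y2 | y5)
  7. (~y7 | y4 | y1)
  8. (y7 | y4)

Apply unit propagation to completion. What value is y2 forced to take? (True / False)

False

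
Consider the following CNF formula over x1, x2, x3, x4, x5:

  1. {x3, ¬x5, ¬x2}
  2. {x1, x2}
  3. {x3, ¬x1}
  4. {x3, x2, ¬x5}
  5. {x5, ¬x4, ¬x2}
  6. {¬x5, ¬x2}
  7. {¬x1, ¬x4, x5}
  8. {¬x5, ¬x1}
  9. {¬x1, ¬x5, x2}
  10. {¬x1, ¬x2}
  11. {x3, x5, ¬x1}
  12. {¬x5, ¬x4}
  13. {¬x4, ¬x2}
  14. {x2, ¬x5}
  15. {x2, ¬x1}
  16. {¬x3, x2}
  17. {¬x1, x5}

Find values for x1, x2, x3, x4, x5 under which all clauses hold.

x1=F, x2=T, x3=F, x4=F, x5=F

Pure literal: x4 appears only negated; assign x4 = False.
Branch on x1: take x1 = False.
  then x2 is forced to True.
  then x5 is forced to False.
x3 is now unconstrained; take x3 = False.
Every clause has at least one true literal under this assignment.
Check each clause:
  1. {x3, ¬x5, ¬x2} — ¬x5 is true.
  2. {x1, x2} — x2 is true.
  3. {x3, ¬x1} — ¬x1 is true.
  4. {x3, ¬x5, x2} — x2 is true.
  5. {¬x2, x5, ¬x4} — ¬x4 is true.
  6. {¬x5, ¬x2} — ¬x5 is true.
  7. {x5, ¬x4, ¬x1} — ¬x4 is true.
  8. {¬x5, ¬x1} — ¬x5 is true.
  9. {¬x1, x2, ¬x5} — x2 is true.
  10. {¬x1, ¬x2} — ¬x1 is true.
  11. {x3, ¬x1, x5} — ¬x1 is true.
  12. {¬x5, ¬x4} — ¬x5 is true.
  13. {¬x4, ¬x2} — ¬x4 is true.
  14. {x2, ¬x5} — x2 is true.
  15. {x2, ¬x1} — x2 is true.
  16. {x2, ¬x3} — x2 is true.
  17. {x5, ¬x1} — ¬x1 is true.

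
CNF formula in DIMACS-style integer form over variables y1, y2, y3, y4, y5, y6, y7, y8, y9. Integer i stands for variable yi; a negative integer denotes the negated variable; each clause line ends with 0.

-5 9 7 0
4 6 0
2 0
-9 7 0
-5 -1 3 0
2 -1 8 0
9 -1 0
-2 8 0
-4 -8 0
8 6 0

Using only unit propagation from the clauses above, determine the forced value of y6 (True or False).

Unit clause (y2) sets y2 = True.
(¬y2 ∨ y8): since y2 = True, the clause reduces to (y8). y8 = True.
(¬y4 ∨ ¬y8) with y8 = True leaves only ¬y4, so y4 = False.
From (y4 ∨ y6) and y4 = False: y6 = True.

True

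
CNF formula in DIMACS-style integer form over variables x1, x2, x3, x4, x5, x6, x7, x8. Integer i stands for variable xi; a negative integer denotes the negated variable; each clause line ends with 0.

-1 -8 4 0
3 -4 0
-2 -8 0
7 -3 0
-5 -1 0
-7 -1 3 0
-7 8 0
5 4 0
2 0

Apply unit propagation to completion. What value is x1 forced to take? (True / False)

(x2) stands alone — x2 = True.
From (¬x2 ∨ ¬x8) and x2 = True: x8 = False.
(x8 ∨ ¬x7) with x8 = False leaves only ¬x7, so x7 = False.
(¬x3 ∨ x7): since x7 = False, the clause reduces to (¬x3). x3 = False.
From (x3 ∨ ¬x4) and x3 = False: x4 = False.
(x5 ∨ x4) with x4 = False leaves only x5, so x5 = True.
(¬x1 ∨ ¬x5): since x5 = True, the clause reduces to (¬x1). x1 = False.

False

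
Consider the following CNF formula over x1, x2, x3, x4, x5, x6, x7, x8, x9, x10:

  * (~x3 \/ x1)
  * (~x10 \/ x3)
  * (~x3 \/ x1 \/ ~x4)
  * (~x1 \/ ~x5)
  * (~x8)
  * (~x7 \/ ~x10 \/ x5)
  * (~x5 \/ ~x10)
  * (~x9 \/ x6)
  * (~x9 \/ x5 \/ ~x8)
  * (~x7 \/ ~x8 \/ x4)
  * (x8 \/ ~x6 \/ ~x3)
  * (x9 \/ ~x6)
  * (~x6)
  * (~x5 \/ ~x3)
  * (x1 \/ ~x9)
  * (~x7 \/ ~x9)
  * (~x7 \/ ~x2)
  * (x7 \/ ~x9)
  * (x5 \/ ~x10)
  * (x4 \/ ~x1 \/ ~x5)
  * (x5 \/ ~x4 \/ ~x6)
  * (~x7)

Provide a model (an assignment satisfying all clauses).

(~x8) is a unit clause, so x8 = False.
Unit propagation: (~x6) forces x6 = False.
(~x9) is a unit clause, so x9 = False.
(~x7) is a unit clause, so x7 = False.
Pure literal: x10 appears only negated; assign x10 = False.
Try x1 = False.
  then x3 is forced to False.
x2, x4, x5 are now unconstrained; take x2 = False, x4 = True, x5 = False.

x1 = F, x2 = F, x3 = F, x4 = T, x5 = F, x6 = F, x7 = F, x8 = F, x9 = F, x10 = F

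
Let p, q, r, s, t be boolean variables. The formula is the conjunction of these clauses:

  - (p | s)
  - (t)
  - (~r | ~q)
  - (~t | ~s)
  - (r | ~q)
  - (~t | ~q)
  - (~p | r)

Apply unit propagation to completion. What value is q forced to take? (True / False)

False

(t) stands alone — t = True.
In (~t | ~s), ~t is now false; ~s must hold, so s = False.
In (p | s), s is now false; p must hold, so p = True.
In (~t | ~q), ~t is now false; ~q must hold, so q = False.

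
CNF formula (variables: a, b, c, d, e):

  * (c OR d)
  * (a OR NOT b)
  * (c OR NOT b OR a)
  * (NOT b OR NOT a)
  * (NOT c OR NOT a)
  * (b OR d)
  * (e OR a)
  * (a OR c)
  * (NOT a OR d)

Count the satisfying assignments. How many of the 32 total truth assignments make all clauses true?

3

The models are:
  a=F b=F c=T d=T e=T
  a=T b=F c=F d=T e=F
  a=T b=F c=F d=T e=T
Count: 3.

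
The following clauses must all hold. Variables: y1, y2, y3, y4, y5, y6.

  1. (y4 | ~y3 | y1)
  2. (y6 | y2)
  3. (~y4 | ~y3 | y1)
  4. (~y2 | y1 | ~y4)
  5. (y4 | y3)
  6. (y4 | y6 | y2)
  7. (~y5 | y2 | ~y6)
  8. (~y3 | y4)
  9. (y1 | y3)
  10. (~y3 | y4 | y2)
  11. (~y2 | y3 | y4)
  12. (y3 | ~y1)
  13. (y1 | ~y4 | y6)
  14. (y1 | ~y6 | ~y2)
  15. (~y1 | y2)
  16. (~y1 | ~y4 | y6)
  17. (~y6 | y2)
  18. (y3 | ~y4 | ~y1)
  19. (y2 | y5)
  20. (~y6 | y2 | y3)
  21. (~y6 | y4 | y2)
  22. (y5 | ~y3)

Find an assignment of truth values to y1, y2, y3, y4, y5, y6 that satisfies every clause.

y1=1, y2=1, y3=1, y4=1, y5=1, y6=1

Check each clause:
  1. (~y3 | y4 | y1) — y1 is true.
  2. (y6 | y2) — y2 is true.
  3. (y1 | ~y4 | ~y3) — y1 is true.
  4. (~y4 | ~y2 | y1) — y1 is true.
  5. (y4 | y3) — y3 is true.
  6. (y4 | y6 | y2) — y2 is true.
  7. (~y5 | y2 | ~y6) — y2 is true.
  8. (~y3 | y4) — y4 is true.
  9. (y3 | y1) — y1 is true.
  10. (~y3 | y4 | y2) — y2 is true.
  11. (~y2 | y4 | y3) — y3 is true.
  12. (y3 | ~y1) — y3 is true.
  13. (y1 | y6 | ~y4) — y1 is true.
  14. (~y6 | y1 | ~y2) — y1 is true.
  15. (y2 | ~y1) — y2 is true.
  16. (~y1 | y6 | ~y4) — y6 is true.
  17. (y2 | ~y6) — y2 is true.
  18. (y3 | ~y1 | ~y4) — y3 is true.
  19. (y2 | y5) — y2 is true.
  20. (~y6 | y3 | y2) — y3 is true.
  21. (y2 | ~y6 | y4) — y2 is true.
  22. (~y3 | y5) — y5 is true.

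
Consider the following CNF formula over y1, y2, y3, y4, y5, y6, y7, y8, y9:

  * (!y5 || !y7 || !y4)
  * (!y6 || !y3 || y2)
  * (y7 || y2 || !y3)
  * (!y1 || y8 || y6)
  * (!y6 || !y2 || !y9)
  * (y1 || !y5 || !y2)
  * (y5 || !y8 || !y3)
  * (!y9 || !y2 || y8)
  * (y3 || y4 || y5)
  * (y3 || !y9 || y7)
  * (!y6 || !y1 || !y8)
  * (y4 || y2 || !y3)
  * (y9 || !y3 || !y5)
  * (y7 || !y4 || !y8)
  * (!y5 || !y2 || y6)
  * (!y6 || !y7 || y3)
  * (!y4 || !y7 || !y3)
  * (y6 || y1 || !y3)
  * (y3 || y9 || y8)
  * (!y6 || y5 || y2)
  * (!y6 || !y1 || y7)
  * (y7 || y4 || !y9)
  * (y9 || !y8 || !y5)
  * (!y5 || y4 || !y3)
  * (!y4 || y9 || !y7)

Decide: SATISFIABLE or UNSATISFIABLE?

Set y1 = False and propagate.
Set y2 = True and propagate.
  then y5 is forced to False.
The remaining clauses are satisfied by y3 = False, y4 = True, y6 = False, y7 = True, y8 = True, y9 = True.
Every clause has at least one true literal under this assignment.
So y1=False, y2=True, y3=False, y4=True, y5=False, y6=False, y7=True, y8=True, y9=True is a satisfying assignment.

SATISFIABLE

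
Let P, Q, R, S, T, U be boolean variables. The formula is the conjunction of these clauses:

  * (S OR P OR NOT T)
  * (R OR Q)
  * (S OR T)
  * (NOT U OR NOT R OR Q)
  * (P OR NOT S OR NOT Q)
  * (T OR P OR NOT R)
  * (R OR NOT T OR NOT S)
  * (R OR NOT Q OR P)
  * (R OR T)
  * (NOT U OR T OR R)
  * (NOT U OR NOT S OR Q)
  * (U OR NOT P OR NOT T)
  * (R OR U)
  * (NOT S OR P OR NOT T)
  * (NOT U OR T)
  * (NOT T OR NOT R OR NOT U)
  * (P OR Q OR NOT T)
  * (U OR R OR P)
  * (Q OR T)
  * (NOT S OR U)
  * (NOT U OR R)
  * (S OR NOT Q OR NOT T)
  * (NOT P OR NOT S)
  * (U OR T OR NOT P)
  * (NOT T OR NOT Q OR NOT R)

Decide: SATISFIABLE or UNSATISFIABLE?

T = True:
  R = True:
    propagation gives U=False, P=False, S=True; an empty clause results — contradiction.
  R = False:
    propagation gives Q=True, S=False; an empty clause results — contradiction.
T = False:
  propagation gives S=True, R=True, P=True; an empty clause results — contradiction.
Every branch closes, so no satisfying assignment exists.

UNSATISFIABLE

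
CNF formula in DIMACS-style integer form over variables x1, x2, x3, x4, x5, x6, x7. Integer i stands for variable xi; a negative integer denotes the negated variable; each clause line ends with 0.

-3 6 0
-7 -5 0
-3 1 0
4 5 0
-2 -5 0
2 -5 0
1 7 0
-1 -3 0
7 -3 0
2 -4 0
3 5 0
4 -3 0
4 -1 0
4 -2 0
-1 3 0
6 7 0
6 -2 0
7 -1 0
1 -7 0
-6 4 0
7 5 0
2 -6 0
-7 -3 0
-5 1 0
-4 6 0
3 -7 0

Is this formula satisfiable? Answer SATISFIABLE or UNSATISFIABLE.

x3 = True:
  propagation gives x6=True, x1=True; an empty clause results — contradiction.
x3 = False:
  propagation gives x5=True, x7=False, x2=False; an empty clause results — contradiction.
Every branch closes, so no satisfying assignment exists.

UNSATISFIABLE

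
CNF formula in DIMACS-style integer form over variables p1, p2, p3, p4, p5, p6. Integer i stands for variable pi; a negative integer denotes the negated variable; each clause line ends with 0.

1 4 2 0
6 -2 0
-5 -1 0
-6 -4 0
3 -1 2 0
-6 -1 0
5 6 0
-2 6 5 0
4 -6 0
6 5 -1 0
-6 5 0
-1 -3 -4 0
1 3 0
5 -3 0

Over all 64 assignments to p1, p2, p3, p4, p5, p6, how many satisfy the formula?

1

Satisfying assignments:
  p1=F p2=F p3=T p4=T p5=T p6=F
That's 1 in total.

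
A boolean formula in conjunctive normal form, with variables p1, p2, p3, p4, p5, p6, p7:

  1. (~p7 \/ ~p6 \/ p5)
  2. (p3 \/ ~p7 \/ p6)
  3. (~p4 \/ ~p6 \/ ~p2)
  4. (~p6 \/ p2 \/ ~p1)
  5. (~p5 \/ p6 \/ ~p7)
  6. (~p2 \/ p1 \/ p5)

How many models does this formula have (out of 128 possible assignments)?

Split on p6, then p2.
  p6=1, p2=1: p3 free; 5 ways for (p1,p4,p5,p7) × 2^1 = 10.
  p6=1, p2=0: p3, p4 free; 3 ways for (p1,p5,p7) × 2^2 = 12.
  p6=0, p2=1: p4 free; 7 ways for (p1,p3,p5,p7) × 2^1 = 14.
  p6=0, p2=0: p1, p4 free; 5 ways for (p3,p5,p7) × 2^2 = 20.
Total: 10 + 12 + 14 + 20 = 56.

56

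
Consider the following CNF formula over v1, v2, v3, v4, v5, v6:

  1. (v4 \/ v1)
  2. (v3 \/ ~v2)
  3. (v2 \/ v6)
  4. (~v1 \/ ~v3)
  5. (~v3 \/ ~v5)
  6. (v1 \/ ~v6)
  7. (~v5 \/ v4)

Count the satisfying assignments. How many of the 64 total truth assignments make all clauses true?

4

Satisfying assignments:
  v1=0 v2=1 v3=1 v4=1 v5=0 v6=0
  v1=1 v2=0 v3=0 v4=0 v5=0 v6=1
  v1=1 v2=0 v3=0 v4=1 v5=0 v6=1
  v1=1 v2=0 v3=0 v4=1 v5=1 v6=1
That's 4 in total.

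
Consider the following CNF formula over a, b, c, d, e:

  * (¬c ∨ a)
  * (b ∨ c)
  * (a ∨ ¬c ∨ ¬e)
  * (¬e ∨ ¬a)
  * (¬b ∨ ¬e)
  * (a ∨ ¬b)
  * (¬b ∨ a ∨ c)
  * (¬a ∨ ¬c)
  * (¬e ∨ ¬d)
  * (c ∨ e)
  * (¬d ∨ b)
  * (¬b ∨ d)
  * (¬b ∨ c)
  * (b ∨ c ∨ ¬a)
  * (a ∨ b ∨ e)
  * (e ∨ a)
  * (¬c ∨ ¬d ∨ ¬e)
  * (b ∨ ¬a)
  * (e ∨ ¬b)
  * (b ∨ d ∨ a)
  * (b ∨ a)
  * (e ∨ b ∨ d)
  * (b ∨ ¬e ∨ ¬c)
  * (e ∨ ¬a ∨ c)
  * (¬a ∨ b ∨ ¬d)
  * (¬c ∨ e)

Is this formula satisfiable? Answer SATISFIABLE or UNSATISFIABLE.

b = True:
  propagation gives e=False; an empty clause results — contradiction.
b = False:
  propagation gives c=True, a=True; an empty clause results — contradiction.
Every branch closes, so no satisfying assignment exists.

UNSATISFIABLE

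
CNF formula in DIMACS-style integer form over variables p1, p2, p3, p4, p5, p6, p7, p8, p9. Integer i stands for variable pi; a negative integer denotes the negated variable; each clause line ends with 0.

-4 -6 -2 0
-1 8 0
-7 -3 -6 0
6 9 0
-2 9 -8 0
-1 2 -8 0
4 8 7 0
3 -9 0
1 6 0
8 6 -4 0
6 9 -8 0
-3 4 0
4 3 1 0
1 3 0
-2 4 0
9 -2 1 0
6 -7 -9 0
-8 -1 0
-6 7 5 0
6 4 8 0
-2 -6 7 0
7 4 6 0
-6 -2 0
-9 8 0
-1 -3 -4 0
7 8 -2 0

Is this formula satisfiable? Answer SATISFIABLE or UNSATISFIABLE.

Pure literal: p5 appears only positively; assign p5 = True.
Try p1 = False.
  then p6 is forced to True.
  then p3 is forced to True.
  then p7 is forced to False.
  then p4 is forced to True.
  then p2 is forced to False.
Branch on p8: take p8 = False.
  then p9 is forced to False.
So p1 = False, p2 = False, p3 = True, p4 = True, p5 = True, p6 = True, p7 = False, p8 = False, p9 = False is a satisfying assignment.

SATISFIABLE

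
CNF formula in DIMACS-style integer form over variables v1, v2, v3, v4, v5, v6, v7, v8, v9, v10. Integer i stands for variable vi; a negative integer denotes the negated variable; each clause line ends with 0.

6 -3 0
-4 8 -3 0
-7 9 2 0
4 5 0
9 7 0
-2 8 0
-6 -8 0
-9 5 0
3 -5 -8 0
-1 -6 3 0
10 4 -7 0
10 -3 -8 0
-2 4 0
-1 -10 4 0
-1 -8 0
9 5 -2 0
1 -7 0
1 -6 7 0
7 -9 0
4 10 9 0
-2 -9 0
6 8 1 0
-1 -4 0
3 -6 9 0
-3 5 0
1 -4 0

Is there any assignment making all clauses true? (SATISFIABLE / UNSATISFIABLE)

v1 = True:
  propagation gives v8=False, v2=False, v4=False, v5=True; an empty clause results — contradiction.
v1 = False:
  propagation gives v7=False, v9=True; an empty clause results — contradiction.
Every branch closes, so no satisfying assignment exists.

UNSATISFIABLE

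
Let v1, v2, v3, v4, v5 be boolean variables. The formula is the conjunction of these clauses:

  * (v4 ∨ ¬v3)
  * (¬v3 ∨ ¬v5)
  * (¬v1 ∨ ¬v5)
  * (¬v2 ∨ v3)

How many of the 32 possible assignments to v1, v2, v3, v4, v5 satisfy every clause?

10

Split on v3, then v5.
  v3=T, v5=T: a clause becomes empty — 0.
  v3=T, v5=F: remaining (v1,v2,v4) ∈ {(F,F,T); (F,T,T); (T,F,T); (T,T,T)} — 4.
  v3=F, v5=T: remaining (v1,v2,v4) ∈ {(F,F,F); (F,F,T)} — 2.
  v3=F, v5=F: remaining (v1,v2,v4) ∈ {(F,F,F); (F,F,T); (T,F,F); (T,F,T)} — 4.
Total: 0 + 4 + 2 + 4 = 10.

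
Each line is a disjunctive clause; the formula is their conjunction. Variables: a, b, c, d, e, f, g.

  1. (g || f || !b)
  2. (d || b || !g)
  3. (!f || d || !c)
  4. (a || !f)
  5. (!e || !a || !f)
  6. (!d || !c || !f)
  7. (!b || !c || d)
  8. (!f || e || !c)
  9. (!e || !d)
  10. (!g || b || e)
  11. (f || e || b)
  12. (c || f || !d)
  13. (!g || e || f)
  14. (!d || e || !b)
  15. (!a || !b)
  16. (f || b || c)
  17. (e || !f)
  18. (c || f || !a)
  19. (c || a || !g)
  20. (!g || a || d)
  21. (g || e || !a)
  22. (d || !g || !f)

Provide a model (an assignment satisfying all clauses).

Set a = True and propagate.
  then b is forced to False.
Set c = True and propagate.
Set d = False and propagate.
  then g is forced to False.
  then f is forced to False.
  then e is forced to True.
Every clause has at least one true literal under this assignment.
Check each clause:
  1. (f || g || !b) — !b is true.
  2. (b || d || !g) — !g is true.
  3. (!f || d || !c) — !f is true.
  4. (!f || a) — a is true.
  5. (!e || !a || !f) — !f is true.
  6. (!c || !f || !d) — !f is true.
  7. (!c || !b || d) — !b is true.
  8. (!f || e || !c) — !f is true.
  9. (!e || !d) — !d is true.
  10. (b || e || !g) — !g is true.
  11. (e || f || b) — e is true.
  12. (c || f || !d) — c is true.
  13. (!g || e || f) — !g is true.
  14. (!d || e || !b) — !d is true.
  15. (!b || !a) — !b is true.
  16. (c || f || b) — c is true.
  17. (!f || e) — !f is true.
  18. (f || c || !a) — c is true.
  19. (c || !g || a) — a is true.
  20. (a || !g || d) — a is true.
  21. (g || e || !a) — e is true.
  22. (!f || !g || d) — !g is true.

a=T  b=F  c=T  d=F  e=T  f=F  g=F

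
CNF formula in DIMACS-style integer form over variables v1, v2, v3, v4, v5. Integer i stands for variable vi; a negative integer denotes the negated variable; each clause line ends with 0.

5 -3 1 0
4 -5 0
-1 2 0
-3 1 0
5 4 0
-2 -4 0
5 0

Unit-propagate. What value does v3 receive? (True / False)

Unit clause (v5) sets v5 = True.
(v4 \/ ~v5) with v5 = True leaves only v4, so v4 = True.
From (~v2 \/ ~v4) and v4 = True: v2 = False.
In (~v1 \/ v2), v2 is now false; ~v1 must hold, so v1 = False.
(v1 \/ ~v3): since v1 = False, the clause reduces to (~v3). v3 = False.

False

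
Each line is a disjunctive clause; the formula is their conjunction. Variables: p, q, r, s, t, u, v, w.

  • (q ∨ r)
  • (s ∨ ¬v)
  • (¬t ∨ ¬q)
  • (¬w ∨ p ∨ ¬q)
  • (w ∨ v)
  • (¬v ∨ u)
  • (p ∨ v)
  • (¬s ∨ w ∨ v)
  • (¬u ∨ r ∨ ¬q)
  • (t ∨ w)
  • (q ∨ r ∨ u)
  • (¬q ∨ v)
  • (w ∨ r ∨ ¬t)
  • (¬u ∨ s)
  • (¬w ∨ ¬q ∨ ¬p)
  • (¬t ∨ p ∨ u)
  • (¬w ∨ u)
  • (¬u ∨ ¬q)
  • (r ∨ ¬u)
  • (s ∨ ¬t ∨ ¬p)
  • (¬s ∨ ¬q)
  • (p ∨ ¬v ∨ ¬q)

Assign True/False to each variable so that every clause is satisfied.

p=0  q=0  r=1  s=1  t=0  u=1  v=1  w=1

Check each clause:
  1. (q ∨ r) — r is true.
  2. (¬v ∨ s) — s is true.
  3. (¬q ∨ ¬t) — ¬t is true.
  4. (p ∨ ¬w ∨ ¬q) — ¬q is true.
  5. (w ∨ v) — w is true.
  6. (¬v ∨ u) — u is true.
  7. (v ∨ p) — v is true.
  8. (v ∨ w ∨ ¬s) — w is true.
  9. (r ∨ ¬u ∨ ¬q) — r is true.
  10. (t ∨ w) — w is true.
  11. (r ∨ q ∨ u) — r is true.
  12. (¬q ∨ v) — ¬q is true.
  13. (w ∨ r ∨ ¬t) — w is true.
  14. (¬u ∨ s) — s is true.
  15. (¬w ∨ ¬p ∨ ¬q) — ¬p is true.
  16. (u ∨ p ∨ ¬t) — ¬t is true.
  17. (¬w ∨ u) — u is true.
  18. (¬u ∨ ¬q) — ¬q is true.
  19. (r ∨ ¬u) — r is true.
  20. (¬t ∨ s ∨ ¬p) — ¬t is true.
  21. (¬s ∨ ¬q) — ¬q is true.
  22. (p ∨ ¬q ∨ ¬v) — ¬q is true.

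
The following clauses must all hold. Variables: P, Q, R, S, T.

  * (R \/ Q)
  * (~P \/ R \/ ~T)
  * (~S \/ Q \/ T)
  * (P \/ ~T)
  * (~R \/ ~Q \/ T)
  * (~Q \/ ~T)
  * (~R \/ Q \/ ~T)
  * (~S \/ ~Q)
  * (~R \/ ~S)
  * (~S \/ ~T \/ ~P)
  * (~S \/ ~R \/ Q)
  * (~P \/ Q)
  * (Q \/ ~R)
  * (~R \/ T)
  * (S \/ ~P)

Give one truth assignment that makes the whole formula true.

P=F, Q=T, R=F, S=F, T=F

Set P = False and propagate.
  then T is forced to False.
  then R is forced to False.
  then Q is forced to True.
  then S is forced to False.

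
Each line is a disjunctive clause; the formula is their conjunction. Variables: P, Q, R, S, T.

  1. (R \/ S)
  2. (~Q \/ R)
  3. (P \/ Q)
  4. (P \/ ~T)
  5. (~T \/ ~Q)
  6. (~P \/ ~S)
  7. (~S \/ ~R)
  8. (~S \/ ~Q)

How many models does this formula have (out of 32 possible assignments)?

Satisfying assignments:
  P=0 Q=1 R=1 S=0 T=0
  P=1 Q=0 R=1 S=0 T=0
  P=1 Q=0 R=1 S=0 T=1
  P=1 Q=1 R=1 S=0 T=0
That's 4 in total.

4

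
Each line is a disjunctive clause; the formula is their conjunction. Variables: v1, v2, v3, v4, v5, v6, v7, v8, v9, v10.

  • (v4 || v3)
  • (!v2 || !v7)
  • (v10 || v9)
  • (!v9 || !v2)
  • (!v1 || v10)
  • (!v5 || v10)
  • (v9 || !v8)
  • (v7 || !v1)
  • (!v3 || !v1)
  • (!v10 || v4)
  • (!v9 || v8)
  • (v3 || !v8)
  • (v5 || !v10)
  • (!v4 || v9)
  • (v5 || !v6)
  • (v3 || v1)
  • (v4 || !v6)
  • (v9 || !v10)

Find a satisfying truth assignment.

v1 = F  v2 = F  v3 = T  v4 = T  v5 = T  v6 = T  v7 = T  v8 = T  v9 = T  v10 = T

v2 occurs only negated in the remaining clauses — set v2 = False.
Try v1 = False.
  then v3 is forced to True.
Set v4 = True and propagate.
  then v9 is forced to True.
  then v8 is forced to True.
The remaining clauses are satisfied by v5 = True, v6 = True, v7 = True, v10 = True.
Every clause has at least one true literal under this assignment.
Check each clause:
  1. (v3 || v4) — v3 is true.
  2. (!v2 || !v7) — !v2 is true.
  3. (v9 || v10) — v9 is true.
  4. (!v9 || !v2) — !v2 is true.
  5. (v10 || !v1) — v10 is true.
  6. (!v5 || v10) — v10 is true.
  7. (!v8 || v9) — v9 is true.
  8. (!v1 || v7) — !v1 is true.
  9. (!v1 || !v3) — !v1 is true.
  10. (!v10 || v4) — v4 is true.
  11. (v8 || !v9) — v8 is true.
  12. (v3 || !v8) — v3 is true.
  13. (v5 || !v10) — v5 is true.
  14. (!v4 || v9) — v9 is true.
  15. (!v6 || v5) — v5 is true.
  16. (v1 || v3) — v3 is true.
  17. (!v6 || v4) — v4 is true.
  18. (!v10 || v9) — v9 is true.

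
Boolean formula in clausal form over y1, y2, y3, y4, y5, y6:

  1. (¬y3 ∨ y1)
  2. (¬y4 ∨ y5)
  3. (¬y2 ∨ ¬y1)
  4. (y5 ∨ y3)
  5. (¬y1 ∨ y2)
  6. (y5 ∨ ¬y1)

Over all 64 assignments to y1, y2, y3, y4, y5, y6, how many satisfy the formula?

8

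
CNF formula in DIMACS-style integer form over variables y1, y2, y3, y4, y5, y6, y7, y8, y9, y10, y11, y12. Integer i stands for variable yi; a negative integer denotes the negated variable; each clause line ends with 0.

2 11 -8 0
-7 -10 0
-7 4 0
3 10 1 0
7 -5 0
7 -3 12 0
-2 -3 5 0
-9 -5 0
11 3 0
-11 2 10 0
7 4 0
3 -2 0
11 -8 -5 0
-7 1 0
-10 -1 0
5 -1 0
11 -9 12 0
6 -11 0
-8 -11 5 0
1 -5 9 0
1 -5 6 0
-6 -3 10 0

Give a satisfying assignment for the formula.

y1=F, y2=F, y3=T, y4=T, y5=F, y6=F, y7=F, y8=F, y9=T, y10=F, y11=F, y12=T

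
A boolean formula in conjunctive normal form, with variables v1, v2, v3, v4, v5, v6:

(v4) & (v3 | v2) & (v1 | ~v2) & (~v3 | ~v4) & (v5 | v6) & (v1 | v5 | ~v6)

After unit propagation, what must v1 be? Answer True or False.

True

(v4) stands alone — v4 = True.
In (~v4 | ~v3), ~v4 is now false; ~v3 must hold, so v3 = False.
In (v3 | v2), v3 is now false; v2 must hold, so v2 = True.
In (~v2 | v1), ~v2 is now false; v1 must hold, so v1 = True.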